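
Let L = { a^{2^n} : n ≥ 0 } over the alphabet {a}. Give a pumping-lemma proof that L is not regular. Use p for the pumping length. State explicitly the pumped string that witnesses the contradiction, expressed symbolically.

a^{2^p+k}

Assume L is regular; let p be its pumping constant.
Take w = a^{2^p} ∈ L with |w| = 2^p ≥ p.
The pumping lemma gives a decomposition w = xyz where |xy| ≤ p and y is nonempty.
Then y = a^k for some k with 1 ≤ k ≤ p.
Pump with i = 2: xy^2z = a^{2^p+k}. Since 1 ≤ k ≤ p < 2^p, we have 2^p < 2^p+k < 2^{p+1}, so 2^p+k is not a power of 2. So xy^2z ∉ L.
This contradicts the pumping lemma, so L is not regular.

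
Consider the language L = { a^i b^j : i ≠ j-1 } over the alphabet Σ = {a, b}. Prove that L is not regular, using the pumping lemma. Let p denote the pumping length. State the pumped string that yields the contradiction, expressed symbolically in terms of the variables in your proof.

Toward a contradiction, assume L is regular with pumping length p.
Choose w = a^p b^{p+p!+1}. Since p ≠ (p+p!+1)-1 = p+p!, w ∈ L; and |w| ≥ p.
The pumping lemma gives a decomposition w = xyz where |xy| ≤ p and y is nonempty.
Because |xy| ≤ p and w begins with p copies of a, we have y = a^k with 1 ≤ k ≤ p.
Since 1 ≤ k ≤ p, k divides p!; set t = 1 + p!/k. Then xy^t z has p + (p!/k)·k = p + p! copies of a. Now the a-count is p+p! and (b-count)-1 = (p+p!+1)-1 = p+p!, so i ≠ j-1 fails. So xy^t z = a^{p+p!} b^{p+p!+1} ∉ L.
This is a contradiction; hence L is not regular.

a^{p+p!} b^{p+p!+1}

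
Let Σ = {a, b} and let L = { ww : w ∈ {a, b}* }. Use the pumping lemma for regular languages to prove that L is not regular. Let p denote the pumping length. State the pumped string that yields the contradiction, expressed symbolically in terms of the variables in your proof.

a^{p+k} b^p a^p b^p

Assume L is regular; let p be its pumping constant.
Take w = a^p b^p a^p b^p = uu where u = a^pb^p; then w ∈ L and |w| = 4p ≥ p.
The pumping lemma gives a decomposition w = xyz where |xy| ≤ p and |y| > 0.
The first p characters of w are a's, so xy (and hence y) consists only of a's. Write y = a^k, 1 ≤ k ≤ p.
Pump with i = 2: xy^2z = a^{p+k} b^p a^p b^p, of length 4p+k. Suppose this equals vv. The string starts with a and ends with b, so v does too; thus the boundary between the two copies of v is a b→a transition. There is exactly one such transition, at position 2p+k, so |v| = 2p+k and |vv| = 4p+2k ≠ 4p+k since k ≥ 1. So xy^2z ∉ L.
This is a contradiction; hence L is not regular.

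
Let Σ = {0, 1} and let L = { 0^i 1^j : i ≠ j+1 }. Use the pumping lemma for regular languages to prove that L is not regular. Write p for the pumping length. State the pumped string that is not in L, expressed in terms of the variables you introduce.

Assume L is regular; let p be its pumping constant.
Choose w = 0^p 1^{p+p!-1}. Since p ≠ (p+p!-1)+1 = p+p!, w ∈ L; and |w| ≥ p.
The pumping lemma gives a decomposition w = xyz where |xy| ≤ p and |y| > 0.
Because |xy| ≤ p and w begins with p copies of 0, we have y = 0^k with 1 ≤ k ≤ p.
Since 1 ≤ k ≤ p, k divides p!; set t = 1 + p!/k. Then xy^t z has p + (p!/k)·k = p + p! copies of 0. Now the 0-count is p+p! and (1-count)+1 = (p+p!-1)+1 = p+p!, so i ≠ j+1 fails. So xy^t z = 0^{p+p!} 1^{p+p!-1} ∉ L.
Contradiction. Therefore L is not regular.

0^{p+p!} 1^{p+p!-1}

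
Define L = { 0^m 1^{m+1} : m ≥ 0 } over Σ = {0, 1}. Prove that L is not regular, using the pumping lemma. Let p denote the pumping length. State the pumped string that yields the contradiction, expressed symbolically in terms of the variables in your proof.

Suppose for contradiction that L is regular, and let p be the pumping length.
Let w = 0^p 1^{p+1} ∈ L; note |w| = 2p+1 ≥ p.
By the pumping lemma, w = xyz with |xy| ≤ p and |y| ≥ 1.
Since the first p symbols of w are all 0's and |xy| ≤ p, y lies entirely in the leading 0-block: y = 0^k for some k with 1 ≤ k ≤ p.
Pump with i = 2: xy^2z = 0^{p+k} 1^{p+1}. For this to lie in L we would need p+1 = (p+k)+1, which forces k = 0. But k ≥ 1, so xy^2z ∉ L.
This is a contradiction; hence L is not regular.

0^{p+k} 1^{p+1}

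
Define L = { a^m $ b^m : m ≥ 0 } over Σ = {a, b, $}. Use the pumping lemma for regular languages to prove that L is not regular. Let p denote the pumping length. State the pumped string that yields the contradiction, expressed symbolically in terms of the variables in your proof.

a^{p+k} $ b^p

Suppose for contradiction that L is regular, and let p be the pumping length.
Take w = a^p $ b^p ∈ L with |w| = 2p+1 ≥ p.
The pumping lemma gives a decomposition w = xyz where |xy| ≤ p and |y| > 0.
The first p characters of w are a's, so xy (and hence y) consists only of a's. Write y = a^k, 1 ≤ k ≤ p.
Pump with i = 2: xy^2z = a^{p+k} $ b^p, which would require p+k = p. But k ≥ 1, so xy^2z ∉ L.
Contradiction. Therefore L is not regular.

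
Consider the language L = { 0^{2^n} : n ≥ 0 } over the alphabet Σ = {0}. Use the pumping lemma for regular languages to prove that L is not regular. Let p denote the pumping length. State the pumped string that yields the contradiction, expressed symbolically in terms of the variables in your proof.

Assume L is regular. Let p be the pumping length given by the pumping lemma.
Take w = 0^{2^p} ∈ L with |w| = 2^p ≥ p.
By the pumping lemma, w = xyz with |xy| ≤ p and |y| ≥ 1.
Then y = 0^k for some k with 1 ≤ k ≤ p.
Pump with i = 2: xy^2z = 0^{2^p+k}. Since 1 ≤ k ≤ p < 2^p, we have 2^p < 2^p+k < 2^{p+1}, so 2^p+k is not a power of 2. So xy^2z ∉ L.
This contradicts the pumping lemma, so L is not regular.

0^{2^p+k}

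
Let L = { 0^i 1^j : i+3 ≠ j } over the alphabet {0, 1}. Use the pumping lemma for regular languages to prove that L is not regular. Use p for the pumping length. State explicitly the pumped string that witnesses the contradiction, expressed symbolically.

0^{p+p!} 1^{p+p!+3}

Suppose for contradiction that L is regular, and let p be the pumping length.
Choose w = 0^p 1^{p+p!+3}. Since p ≠ (p+p!+3)-3 = p+p!, w ∈ L; and |w| ≥ p.
The pumping lemma gives a decomposition w = xyz where |xy| ≤ p and y is nonempty.
Because |xy| ≤ p and w begins with p copies of 0, we have y = 0^k with 1 ≤ k ≤ p.
Since 1 ≤ k ≤ p, k divides p!; set t = 1 + p!/k. Then xy^t z has p + (p!/k)·k = p + p! copies of 0. Now the 0-count is p+p! and (1-count)-3 = (p+p!+3)-3 = p+p!, so i+3 ≠ j fails. So xy^t z = 0^{p+p!} 1^{p+p!+3} ∉ L.
Contradiction. Therefore L is not regular.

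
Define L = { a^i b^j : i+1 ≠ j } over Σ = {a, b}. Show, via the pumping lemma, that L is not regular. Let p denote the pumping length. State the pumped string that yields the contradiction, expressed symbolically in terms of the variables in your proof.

a^{p+p!} b^{p+p!+1}

Assume L is regular. Let p be the pumping length given by the pumping lemma.
Choose w = a^p b^{p+p!+1}. Since p ≠ (p+p!+1)-1 = p+p!, w ∈ L; and |w| ≥ p.
The pumping lemma gives a decomposition w = xyz where |xy| ≤ p and y is nonempty.
Since the first p symbols of w are all a's and |xy| ≤ p, y lies entirely in the leading a-block: y = a^k for some k with 1 ≤ k ≤ p.
Since 1 ≤ k ≤ p, k divides p!; set t = 1 + p!/k. Then xy^t z has p + (p!/k)·k = p + p! copies of a. Now the a-count is p+p! and (b-count)-1 = (p+p!+1)-1 = p+p!, so i+1 ≠ j fails. So xy^t z = a^{p+p!} b^{p+p!+1} ∉ L.
Contradiction. Therefore L is not regular.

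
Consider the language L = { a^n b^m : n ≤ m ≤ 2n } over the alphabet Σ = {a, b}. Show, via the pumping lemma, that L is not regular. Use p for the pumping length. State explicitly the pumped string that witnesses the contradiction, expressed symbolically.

a^{p+k} b^p

Assume L is regular. Let p be the pumping length given by the pumping lemma.
Take w = a^p b^p ∈ L (since p ≤ p ≤ 2p), with |w| = 2p ≥ p.
Write w = xyz as guaranteed by the lemma, with |xy| ≤ p and y is nonempty.
The first p characters of w are a's, so xy (and hence y) consists only of a's. Write y = a^k, 1 ≤ k ≤ p.
Pump with i = 2: xy^2z = a^{p+k} b^p. Now n = p+k > p = m, so the condition n ≤ m fails. Thus xy^2z ∉ L.
Contradiction. Therefore L is not regular.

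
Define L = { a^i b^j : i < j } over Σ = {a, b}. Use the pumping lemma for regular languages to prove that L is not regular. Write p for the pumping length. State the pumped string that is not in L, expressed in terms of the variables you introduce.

Assume L is regular. Let p be the pumping length given by the pumping lemma.
Choose w = a^p b^{p+1} ∈ L, with |w| = 2p+1 ≥ p.
The pumping lemma gives a decomposition w = xyz where |xy| ≤ p and |y| ≥ 1.
Since the first p symbols of w are all a's and |xy| ≤ p, y lies entirely in the leading a-block: y = a^k for some k with 1 ≤ k ≤ p.
Consider xy^2z = a^{p+k} b^{p+1}. Since k ≥ 1, the a-count p+k is at least p+1, so i < j fails; thus xy^2z ∉ L.
Contradiction. Therefore L is not regular.

a^{p+k} b^{p+1}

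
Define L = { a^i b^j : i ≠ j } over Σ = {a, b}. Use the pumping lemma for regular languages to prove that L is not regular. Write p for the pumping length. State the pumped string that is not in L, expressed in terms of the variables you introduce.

Assume L is regular; let p be its pumping constant.
Choose w = a^p b^{p+p!}. Since p ≠ p+p!, w ∈ L; and |w| ≥ p.
By the pumping lemma, w = xyz with |xy| ≤ p and y is nonempty.
The first p characters of w are a's, so xy (and hence y) consists only of a's. Write y = a^k, 1 ≤ k ≤ p.
Since 1 ≤ k ≤ p, k divides p!; set t = 1 + p!/k. Then xy^t z has p + (p!/k)·k = p + p! copies of a. Now the a-count equals the b-count, so i ≠ j fails. So xy^t z = a^{p+p!} b^{p+p!} ∉ L.
This is a contradiction; hence L is not regular.

a^{p+p!} b^{p+p!}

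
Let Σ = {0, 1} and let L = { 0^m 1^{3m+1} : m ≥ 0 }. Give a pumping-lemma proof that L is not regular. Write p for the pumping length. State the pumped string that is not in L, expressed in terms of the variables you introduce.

Toward a contradiction, assume L is regular with pumping length p.
Let w = 0^p 1^{3p+1} ∈ L; note |w| = 4p+1 ≥ p.
Write w = xyz as guaranteed by the lemma, with |xy| ≤ p and |y| ≥ 1.
Because |xy| ≤ p and w begins with p copies of 0, we have y = 0^k with 1 ≤ k ≤ p.
Pump with i = 2: xy^2z = 0^{p+k} 1^{3p+1}. For this to lie in L we would need 3p+1 = 3(p+k)+1, which forces k = 0. But k ≥ 1, so xy^2z ∉ L.
Contradiction. Therefore L is not regular.

0^{p+k} 1^{3p+1}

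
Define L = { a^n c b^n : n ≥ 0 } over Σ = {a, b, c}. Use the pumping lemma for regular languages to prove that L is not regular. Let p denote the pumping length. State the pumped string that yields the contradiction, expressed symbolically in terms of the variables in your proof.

Toward a contradiction, assume L is regular with pumping length p.
Take w = a^p c b^p ∈ L with |w| = 2p+1 ≥ p.
Write w = xyz as guaranteed by the lemma, with |xy| ≤ p and y is nonempty.
The first p characters of w are a's, so xy (and hence y) consists only of a's. Write y = a^k, 1 ≤ k ≤ p.
Pump with i = 2: xy^2z = a^{p+k} c b^p, which would require p+k = p. But k ≥ 1, so xy^2z ∉ L.
This is a contradiction; hence L is not regular.

a^{p+k} c b^p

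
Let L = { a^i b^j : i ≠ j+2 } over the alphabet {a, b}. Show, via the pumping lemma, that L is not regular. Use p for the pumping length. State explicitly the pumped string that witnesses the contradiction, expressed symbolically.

a^{p+p!} b^{p+p!-2}

Assume L is regular. Let p be the pumping length given by the pumping lemma.
Choose w = a^p b^{p+p!-2}. Since p ≠ (p+p!-2)+2 = p+p!, w ∈ L; and |w| ≥ p.
By the pumping lemma, w = xyz with |xy| ≤ p and y is nonempty.
Because |xy| ≤ p and w begins with p copies of a, we have y = a^k with 1 ≤ k ≤ p.
Since 1 ≤ k ≤ p, k divides p!; set t = 1 + p!/k. Then xy^t z has p + (p!/k)·k = p + p! copies of a. Now the a-count is p+p! and (b-count)+2 = (p+p!-2)+2 = p+p!, so i ≠ j+2 fails. So xy^t z = a^{p+p!} b^{p+p!-2} ∉ L.
This contradicts the pumping lemma, so L is not regular.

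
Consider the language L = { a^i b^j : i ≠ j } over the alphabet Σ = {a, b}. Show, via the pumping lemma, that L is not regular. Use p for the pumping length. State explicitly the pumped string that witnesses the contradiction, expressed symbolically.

a^{p+p!} b^{p+p!}

Toward a contradiction, assume L is regular with pumping length p.
Choose w = a^p b^{p+p!}. Since p ≠ p+p!, w ∈ L; and |w| ≥ p.
By the pumping lemma, w = xyz with |xy| ≤ p and |y| ≥ 1.
The first p characters of w are a's, so xy (and hence y) consists only of a's. Write y = a^k, 1 ≤ k ≤ p.
Since 1 ≤ k ≤ p, k divides p!; set t = 1 + p!/k. Then xy^t z has p + (p!/k)·k = p + p! copies of a. Now the a-count equals the b-count, so i ≠ j fails. So xy^t z = a^{p+p!} b^{p+p!} ∉ L.
Contradiction. Therefore L is not regular.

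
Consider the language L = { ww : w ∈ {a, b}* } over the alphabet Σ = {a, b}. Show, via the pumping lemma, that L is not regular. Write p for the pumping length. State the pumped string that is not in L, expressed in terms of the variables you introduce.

a^{p+k} b^p a^p b^p

Toward a contradiction, assume L is regular with pumping length p.
Take w = a^p b^p a^p b^p = uu where u = a^pb^p; then w ∈ L and |w| = 4p ≥ p.
Write w = xyz as guaranteed by the lemma, with |xy| ≤ p and |y| ≥ 1.
Because |xy| ≤ p and w begins with p copies of a, we have y = a^k with 1 ≤ k ≤ p.
Pump with i = 2: xy^2z = a^{p+k} b^p a^p b^p, of length 4p+k. Suppose this equals vv. The string starts with a and ends with b, so v does too; thus the boundary between the two copies of v is a b→a transition. There is exactly one such transition, at position 2p+k, so |v| = 2p+k and |vv| = 4p+2k ≠ 4p+k since k ≥ 1. So xy^2z ∉ L.
This is a contradiction; hence L is not regular.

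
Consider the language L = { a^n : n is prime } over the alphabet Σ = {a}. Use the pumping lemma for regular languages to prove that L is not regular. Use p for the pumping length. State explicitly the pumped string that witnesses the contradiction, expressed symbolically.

a^{q(1+k)}

Assume L is regular. Let p be the pumping length given by the pumping lemma.
Let q be a prime with q ≥ p+2 (infinitely many primes exist), and take w = a^q ∈ L with |w| = q ≥ p.
By the pumping lemma, w = xyz with |xy| ≤ p and |y| ≥ 1.
Then y = a^k for some k with 1 ≤ k ≤ p.
Since 1 ≤ k ≤ p, |xz| = q-k. Pump with i = q+1: |xy^{q+1}z| = (q-k)+(q+1)k = q+qk = q(1+k), which is composite (both factors ≥ 2). So xy^{q+1}z = a^{q(1+k)} ∉ L.
This contradicts the pumping lemma, so L is not regular.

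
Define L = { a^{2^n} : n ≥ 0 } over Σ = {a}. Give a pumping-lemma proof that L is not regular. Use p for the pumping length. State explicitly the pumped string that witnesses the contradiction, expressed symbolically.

a^{2^p+k}

Toward a contradiction, assume L is regular with pumping length p.
Take w = a^{2^p} ∈ L with |w| = 2^p ≥ p.
By the pumping lemma, w = xyz with |xy| ≤ p and |y| ≥ 1.
Then y = a^k for some k with 1 ≤ k ≤ p.
Pump with i = 2: xy^2z = a^{2^p+k}. Since 1 ≤ k ≤ p < 2^p, we have 2^p < 2^p+k < 2^{p+1}, so 2^p+k is not a power of 2. So xy^2z ∉ L.
This is a contradiction; hence L is not regular.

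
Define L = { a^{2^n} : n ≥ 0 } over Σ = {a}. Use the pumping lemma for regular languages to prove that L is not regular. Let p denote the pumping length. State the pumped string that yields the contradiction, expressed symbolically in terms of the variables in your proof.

a^{2^p+k}

Assume L is regular. Let p be the pumping length given by the pumping lemma.
Take w = a^{2^p} ∈ L with |w| = 2^p ≥ p.
By the pumping lemma, w = xyz with |xy| ≤ p and |y| > 0.
Then y = a^k for some k with 1 ≤ k ≤ p.
Pump with i = 2: xy^2z = a^{2^p+k}. Since 1 ≤ k ≤ p < 2^p, we have 2^p < 2^p+k < 2^{p+1}, so 2^p+k is not a power of 2. So xy^2z ∉ L.
This contradicts the pumping lemma, so L is not regular.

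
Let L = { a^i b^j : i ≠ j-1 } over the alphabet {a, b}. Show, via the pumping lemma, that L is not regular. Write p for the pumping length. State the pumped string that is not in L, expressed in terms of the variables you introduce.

a^{p+p!} b^{p+p!+1}

Assume L is regular; let p be its pumping constant.
Choose w = a^p b^{p+p!+1}. Since p ≠ (p+p!+1)-1 = p+p!, w ∈ L; and |w| ≥ p.
By the pumping lemma, w = xyz with |xy| ≤ p and |y| > 0.
Since the first p symbols of w are all a's and |xy| ≤ p, y lies entirely in the leading a-block: y = a^k for some k with 1 ≤ k ≤ p.
Since 1 ≤ k ≤ p, k divides p!; set t = 1 + p!/k. Then xy^t z has p + (p!/k)·k = p + p! copies of a. Now the a-count is p+p! and (b-count)-1 = (p+p!+1)-1 = p+p!, so i ≠ j-1 fails. So xy^t z = a^{p+p!} b^{p+p!+1} ∉ L.
Contradiction. Therefore L is not regular.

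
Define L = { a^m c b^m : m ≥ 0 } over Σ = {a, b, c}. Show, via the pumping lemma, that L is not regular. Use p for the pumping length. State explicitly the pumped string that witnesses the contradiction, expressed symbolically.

Assume L is regular; let p be its pumping constant.
Take w = a^p c b^p ∈ L with |w| = 2p+1 ≥ p.
Write w = xyz as guaranteed by the lemma, with |xy| ≤ p and |y| ≥ 1.
Since the first p symbols of w are all a's and |xy| ≤ p, y lies entirely in the leading a-block: y = a^k for some k with 1 ≤ k ≤ p.
Pump with i = 2: xy^2z = a^{p+k} c b^p, which would require p+k = p. But k ≥ 1, so xy^2z ∉ L.
Contradiction. Therefore L is not regular.

a^{p+k} c b^p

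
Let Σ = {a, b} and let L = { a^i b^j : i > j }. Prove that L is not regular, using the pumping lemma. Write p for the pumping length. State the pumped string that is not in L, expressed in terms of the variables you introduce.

a^{p+1-k} b^p

Assume L is regular; let p be its pumping constant.
Choose w = a^{p+1} b^p ∈ L, with |w| = 2p+1 ≥ p.
The pumping lemma gives a decomposition w = xyz where |xy| ≤ p and |y| ≥ 1.
The first p characters of w are a's, so xy (and hence y) consists only of a's. Write y = a^k, 1 ≤ k ≤ p.
Consider xy^0z = xz = a^{p+1-k} b^p. Since k ≥ 1, the a-count p+1-k is at most p, so i > j fails; thus xz ∉ L.
This is a contradiction; hence L is not regular.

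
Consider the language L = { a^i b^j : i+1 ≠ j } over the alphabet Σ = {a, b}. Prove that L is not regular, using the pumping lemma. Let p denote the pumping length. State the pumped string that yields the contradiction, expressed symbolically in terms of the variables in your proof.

a^{p+p!} b^{p+p!+1}

Assume L is regular; let p be its pumping constant.
Choose w = a^p b^{p+p!+1}. Since p ≠ (p+p!+1)-1 = p+p!, w ∈ L; and |w| ≥ p.
The pumping lemma gives a decomposition w = xyz where |xy| ≤ p and |y| > 0.
The first p characters of w are a's, so xy (and hence y) consists only of a's. Write y = a^k, 1 ≤ k ≤ p.
Since 1 ≤ k ≤ p, k divides p!; set t = 1 + p!/k. Then xy^t z has p + (p!/k)·k = p + p! copies of a. Now the a-count is p+p! and (b-count)-1 = (p+p!+1)-1 = p+p!, so i+1 ≠ j fails. So xy^t z = a^{p+p!} b^{p+p!+1} ∉ L.
This is a contradiction; hence L is not regular.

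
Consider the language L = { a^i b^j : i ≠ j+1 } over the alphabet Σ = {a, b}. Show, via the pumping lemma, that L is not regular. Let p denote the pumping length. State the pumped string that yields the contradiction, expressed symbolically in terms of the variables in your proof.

Toward a contradiction, assume L is regular with pumping length p.
Choose w = a^p b^{p+p!-1}. Since p ≠ (p+p!-1)+1 = p+p!, w ∈ L; and |w| ≥ p.
By the pumping lemma, w = xyz with |xy| ≤ p and |y| > 0.
Since the first p symbols of w are all a's and |xy| ≤ p, y lies entirely in the leading a-block: y = a^k for some k with 1 ≤ k ≤ p.
Since 1 ≤ k ≤ p, k divides p!; set t = 1 + p!/k. Then xy^t z has p + (p!/k)·k = p + p! copies of a. Now the a-count is p+p! and (b-count)+1 = (p+p!-1)+1 = p+p!, so i ≠ j+1 fails. So xy^t z = a^{p+p!} b^{p+p!-1} ∉ L.
Contradiction. Therefore L is not regular.

a^{p+p!} b^{p+p!-1}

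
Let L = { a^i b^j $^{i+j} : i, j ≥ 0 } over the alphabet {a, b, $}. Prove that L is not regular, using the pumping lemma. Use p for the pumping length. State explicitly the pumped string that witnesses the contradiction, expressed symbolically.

Assume L is regular; let p be its pumping constant.
Take w = a^p b^p $^{2p} ∈ L (with i=j=p, i+j=2p), |w| = 4p ≥ p.
The pumping lemma gives a decomposition w = xyz where |xy| ≤ p and y is nonempty.
Because |xy| ≤ p and w begins with p copies of a, we have y = a^k with 1 ≤ k ≤ p.
Consider xy^2z = a^{p+k} b^p $^{2p}. Now the a- and b-counts sum to 2p+k, but the $-count is 2p ≠ 2p+k. So xy^2z ∉ L.
Contradiction. Therefore L is not regular.

a^{p+k} b^p $^{2p}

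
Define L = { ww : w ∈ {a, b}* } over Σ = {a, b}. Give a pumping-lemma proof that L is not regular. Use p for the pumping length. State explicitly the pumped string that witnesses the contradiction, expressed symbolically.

a^{p+k} b^p a^p b^p

Toward a contradiction, assume L is regular with pumping length p.
Take w = a^p b^p a^p b^p = uu where u = a^pb^p; then w ∈ L and |w| = 4p ≥ p.
By the pumping lemma, w = xyz with |xy| ≤ p and |y| > 0.
The first p characters of w are a's, so xy (and hence y) consists only of a's. Write y = a^k, 1 ≤ k ≤ p.
Pump with i = 2: xy^2z = a^{p+k} b^p a^p b^p, of length 4p+k. Suppose this equals vv. The string starts with a and ends with b, so v does too; thus the boundary between the two copies of v is a b→a transition. There is exactly one such transition, at position 2p+k, so |v| = 2p+k and |vv| = 4p+2k ≠ 4p+k since k ≥ 1. So xy^2z ∉ L.
Contradiction. Therefore L is not regular.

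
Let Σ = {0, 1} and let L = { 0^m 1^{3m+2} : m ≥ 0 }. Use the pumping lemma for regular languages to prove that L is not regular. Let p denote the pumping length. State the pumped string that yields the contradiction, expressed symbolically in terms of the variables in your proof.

0^{p+k} 1^{3p+2}

Assume L is regular. Let p be the pumping length given by the pumping lemma.
Take w = 0^p 1^{3p+2}. Then w ∈ L and |w| = 4p+2 ≥ p.
The pumping lemma gives a decomposition w = xyz where |xy| ≤ p and |y| > 0.
Because |xy| ≤ p and w begins with p copies of 0, we have y = 0^k with 1 ≤ k ≤ p.
Pump with i = 2: xy^2z = 0^{p+k} 1^{3p+2}. For this to lie in L we would need 3p+2 = 3(p+k)+2, which forces k = 0. But k ≥ 1, so xy^2z ∉ L.
This contradicts the pumping lemma, so L is not regular.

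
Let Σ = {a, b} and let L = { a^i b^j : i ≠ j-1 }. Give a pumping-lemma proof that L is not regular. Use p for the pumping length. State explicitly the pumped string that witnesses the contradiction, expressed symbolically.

a^{p+p!} b^{p+p!+1}

Assume L is regular. Let p be the pumping length given by the pumping lemma.
Choose w = a^p b^{p+p!+1}. Since p ≠ (p+p!+1)-1 = p+p!, w ∈ L; and |w| ≥ p.
Write w = xyz as guaranteed by the lemma, with |xy| ≤ p and |y| > 0.
Since the first p symbols of w are all a's and |xy| ≤ p, y lies entirely in the leading a-block: y = a^k for some k with 1 ≤ k ≤ p.
Since 1 ≤ k ≤ p, k divides p!; set t = 1 + p!/k. Then xy^t z has p + (p!/k)·k = p + p! copies of a. Now the a-count is p+p! and (b-count)-1 = (p+p!+1)-1 = p+p!, so i ≠ j-1 fails. So xy^t z = a^{p+p!} b^{p+p!+1} ∉ L.
Contradiction. Therefore L is not regular.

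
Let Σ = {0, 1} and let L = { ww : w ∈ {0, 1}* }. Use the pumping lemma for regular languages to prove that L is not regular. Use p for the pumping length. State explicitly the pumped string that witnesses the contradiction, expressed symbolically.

0^{p+k} 1^p 0^p 1^p

Assume L is regular; let p be its pumping constant.
Take w = 0^p 1^p 0^p 1^p = uu where u = 0^p1^p; then w ∈ L and |w| = 4p ≥ p.
Write w = xyz as guaranteed by the lemma, with |xy| ≤ p and y is nonempty.
Because |xy| ≤ p and w begins with p copies of 0, we have y = 0^k with 1 ≤ k ≤ p.
Pump with i = 2: xy^2z = 0^{p+k} 1^p 0^p 1^p, of length 4p+k. Suppose this equals vv. The string starts with 0 and ends with 1, so v does too; thus the boundary between the two copies of v is a 1→0 transition. There is exactly one such transition, at position 2p+k, so |v| = 2p+k and |vv| = 4p+2k ≠ 4p+k since k ≥ 1. So xy^2z ∉ L.
This is a contradiction; hence L is not regular.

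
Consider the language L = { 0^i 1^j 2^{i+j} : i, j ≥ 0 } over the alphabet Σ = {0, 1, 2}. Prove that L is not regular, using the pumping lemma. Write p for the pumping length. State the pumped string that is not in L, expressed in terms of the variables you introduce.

Toward a contradiction, assume L is regular with pumping length p.
Take w = 0^p 1^p 2^{2p} ∈ L (with i=j=p, i+j=2p), |w| = 4p ≥ p.
The pumping lemma gives a decomposition w = xyz where |xy| ≤ p and y is nonempty.
The first p characters of w are 0's, so xy (and hence y) consists only of 0's. Write y = 0^k, 1 ≤ k ≤ p.
Consider xy^2z = 0^{p+k} 1^p 2^{2p}. Now the 0- and 1-counts sum to 2p+k, but the 2-count is 2p ≠ 2p+k. So xy^2z ∉ L.
This contradicts the pumping lemma, so L is not regular.

0^{p+k} 1^p 2^{2p}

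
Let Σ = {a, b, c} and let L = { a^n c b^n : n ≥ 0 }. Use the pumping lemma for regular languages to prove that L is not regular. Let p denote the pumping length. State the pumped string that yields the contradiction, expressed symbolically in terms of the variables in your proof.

a^{p+k} c b^p

Toward a contradiction, assume L is regular with pumping length p.
Take w = a^p c b^p ∈ L with |w| = 2p+1 ≥ p.
The pumping lemma gives a decomposition w = xyz where |xy| ≤ p and y is nonempty.
The first p characters of w are a's, so xy (and hence y) consists only of a's. Write y = a^k, 1 ≤ k ≤ p.
Pump with i = 2: xy^2z = a^{p+k} c b^p, which would require p+k = p. But k ≥ 1, so xy^2z ∉ L.
This is a contradiction; hence L is not regular.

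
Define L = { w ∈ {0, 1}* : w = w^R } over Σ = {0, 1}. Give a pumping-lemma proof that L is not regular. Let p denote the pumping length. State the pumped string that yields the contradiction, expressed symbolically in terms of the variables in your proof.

0^{p+k} 1 0^p

Toward a contradiction, assume L is regular with pumping length p.
Take w = 0^p 1 0^p, a palindrome of length 2p+1 ≥ p.
The pumping lemma gives a decomposition w = xyz where |xy| ≤ p and |y| > 0.
Because |xy| ≤ p and w begins with p copies of 0, we have y = 0^k with 1 ≤ k ≤ p.
Pump with i = 2: xy^2z = 0^{p+k} 1 0^p. Its reverse is 0^p 1 0^{p+k}, which differs from xy^2z since k ≥ 1. So xy^2z is not a palindrome and xy^2z ∉ L.
This is a contradiction; hence L is not regular.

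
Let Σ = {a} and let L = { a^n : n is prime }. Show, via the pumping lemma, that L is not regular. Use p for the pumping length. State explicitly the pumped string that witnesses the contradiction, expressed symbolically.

a^{q(1+k)}

Assume L is regular. Let p be the pumping length given by the pumping lemma.
Let q be a prime with q ≥ p+2 (infinitely many primes exist), and take w = a^q ∈ L with |w| = q ≥ p.
Write w = xyz as guaranteed by the lemma, with |xy| ≤ p and |y| ≥ 1.
Then y = a^k for some k with 1 ≤ k ≤ p.
Since 1 ≤ k ≤ p, |xz| = q-k. Pump with i = q+1: |xy^{q+1}z| = (q-k)+(q+1)k = q+qk = q(1+k), which is composite (both factors ≥ 2). So xy^{q+1}z = a^{q(1+k)} ∉ L.
This is a contradiction; hence L is not regular.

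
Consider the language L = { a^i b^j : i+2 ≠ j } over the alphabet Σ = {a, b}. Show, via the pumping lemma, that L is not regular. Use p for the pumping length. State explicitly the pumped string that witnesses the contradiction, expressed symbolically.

Suppose for contradiction that L is regular, and let p be the pumping length.
Choose w = a^p b^{p+p!+2}. Since p ≠ (p+p!+2)-2 = p+p!, w ∈ L; and |w| ≥ p.
Write w = xyz as guaranteed by the lemma, with |xy| ≤ p and |y| > 0.
Since the first p symbols of w are all a's and |xy| ≤ p, y lies entirely in the leading a-block: y = a^k for some k with 1 ≤ k ≤ p.
Since 1 ≤ k ≤ p, k divides p!; set t = 1 + p!/k. Then xy^t z has p + (p!/k)·k = p + p! copies of a. Now the a-count is p+p! and (b-count)-2 = (p+p!+2)-2 = p+p!, so i+2 ≠ j fails. So xy^t z = a^{p+p!} b^{p+p!+2} ∉ L.
This is a contradiction; hence L is not regular.

a^{p+p!} b^{p+p!+2}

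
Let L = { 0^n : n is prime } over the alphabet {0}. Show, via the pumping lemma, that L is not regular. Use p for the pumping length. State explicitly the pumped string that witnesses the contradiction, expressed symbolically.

0^{q(1+k)}

Toward a contradiction, assume L is regular with pumping length p.
Let q be a prime with q ≥ p+2 (infinitely many primes exist), and take w = 0^q ∈ L with |w| = q ≥ p.
By the pumping lemma, w = xyz with |xy| ≤ p and |y| > 0.
Then y = 0^k for some k with 1 ≤ k ≤ p.
Since 1 ≤ k ≤ p, |xz| = q-k. Pump with i = q+1: |xy^{q+1}z| = (q-k)+(q+1)k = q+qk = q(1+k), which is composite (both factors ≥ 2). So xy^{q+1}z = 0^{q(1+k)} ∉ L.
This contradicts the pumping lemma, so L is not regular.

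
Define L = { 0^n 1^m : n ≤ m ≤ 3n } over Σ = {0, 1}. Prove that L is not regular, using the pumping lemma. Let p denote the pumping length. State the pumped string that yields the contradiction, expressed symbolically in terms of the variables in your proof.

Toward a contradiction, assume L is regular with pumping length p.
Take w = 0^p 1^p ∈ L (since p ≤ p ≤ 3p), with |w| = 2p ≥ p.
By the pumping lemma, w = xyz with |xy| ≤ p and |y| ≥ 1.
Because |xy| ≤ p and w begins with p copies of 0, we have y = 0^k with 1 ≤ k ≤ p.
Pump with i = 2: xy^2z = 0^{p+k} 1^p. Now n = p+k > p = m, so the condition n ≤ m fails. Thus xy^2z ∉ L.
This is a contradiction; hence L is not regular.

0^{p+k} 1^p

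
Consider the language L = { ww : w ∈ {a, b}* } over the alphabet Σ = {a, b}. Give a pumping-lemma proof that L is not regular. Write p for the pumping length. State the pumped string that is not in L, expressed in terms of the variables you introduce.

Suppose for contradiction that L is regular, and let p be the pumping length.
Take w = a^p b^p a^p b^p = uu where u = a^pb^p; then w ∈ L and |w| = 4p ≥ p.
The pumping lemma gives a decomposition w = xyz where |xy| ≤ p and |y| > 0.
Since the first p symbols of w are all a's and |xy| ≤ p, y lies entirely in the leading a-block: y = a^k for some k with 1 ≤ k ≤ p.
Pump with i = 2: xy^2z = a^{p+k} b^p a^p b^p, of length 4p+k. Suppose this equals vv. The string starts with a and ends with b, so v does too; thus the boundary between the two copies of v is a b→a transition. There is exactly one such transition, at position 2p+k, so |v| = 2p+k and |vv| = 4p+2k ≠ 4p+k since k ≥ 1. So xy^2z ∉ L.
This contradicts the pumping lemma, so L is not regular.

a^{p+k} b^p a^p b^p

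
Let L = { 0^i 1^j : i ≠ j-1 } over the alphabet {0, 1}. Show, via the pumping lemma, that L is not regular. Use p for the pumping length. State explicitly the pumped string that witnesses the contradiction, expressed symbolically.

Toward a contradiction, assume L is regular with pumping length p.
Choose w = 0^p 1^{p+p!+1}. Since p ≠ (p+p!+1)-1 = p+p!, w ∈ L; and |w| ≥ p.
By the pumping lemma, w = xyz with |xy| ≤ p and |y| > 0.
Since the first p symbols of w are all 0's and |xy| ≤ p, y lies entirely in the leading 0-block: y = 0^k for some k with 1 ≤ k ≤ p.
Since 1 ≤ k ≤ p, k divides p!; set t = 1 + p!/k. Then xy^t z has p + (p!/k)·k = p + p! copies of 0. Now the 0-count is p+p! and (1-count)-1 = (p+p!+1)-1 = p+p!, so i ≠ j-1 fails. So xy^t z = 0^{p+p!} 1^{p+p!+1} ∉ L.
This is a contradiction; hence L is not regular.

0^{p+p!} 1^{p+p!+1}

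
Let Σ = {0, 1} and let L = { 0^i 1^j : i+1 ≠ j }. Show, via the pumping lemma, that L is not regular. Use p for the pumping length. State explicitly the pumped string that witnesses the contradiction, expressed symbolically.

Suppose for contradiction that L is regular, and let p be the pumping length.
Choose w = 0^p 1^{p+p!+1}. Since p ≠ (p+p!+1)-1 = p+p!, w ∈ L; and |w| ≥ p.
By the pumping lemma, w = xyz with |xy| ≤ p and |y| ≥ 1.
Since the first p symbols of w are all 0's and |xy| ≤ p, y lies entirely in the leading 0-block: y = 0^k for some k with 1 ≤ k ≤ p.
Since 1 ≤ k ≤ p, k divides p!; set t = 1 + p!/k. Then xy^t z has p + (p!/k)·k = p + p! copies of 0. Now the 0-count is p+p! and (1-count)-1 = (p+p!+1)-1 = p+p!, so i+1 ≠ j fails. So xy^t z = 0^{p+p!} 1^{p+p!+1} ∉ L.
This contradicts the pumping lemma, so L is not regular.

0^{p+p!} 1^{p+p!+1}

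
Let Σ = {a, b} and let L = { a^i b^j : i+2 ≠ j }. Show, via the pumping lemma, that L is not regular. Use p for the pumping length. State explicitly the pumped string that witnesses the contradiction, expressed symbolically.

a^{p+p!} b^{p+p!+2}

Assume L is regular. Let p be the pumping length given by the pumping lemma.
Choose w = a^p b^{p+p!+2}. Since p ≠ (p+p!+2)-2 = p+p!, w ∈ L; and |w| ≥ p.
Write w = xyz as guaranteed by the lemma, with |xy| ≤ p and |y| ≥ 1.
Because |xy| ≤ p and w begins with p copies of a, we have y = a^k with 1 ≤ k ≤ p.
Since 1 ≤ k ≤ p, k divides p!; set t = 1 + p!/k. Then xy^t z has p + (p!/k)·k = p + p! copies of a. Now the a-count is p+p! and (b-count)-2 = (p+p!+2)-2 = p+p!, so i+2 ≠ j fails. So xy^t z = a^{p+p!} b^{p+p!+2} ∉ L.
This contradicts the pumping lemma, so L is not regular.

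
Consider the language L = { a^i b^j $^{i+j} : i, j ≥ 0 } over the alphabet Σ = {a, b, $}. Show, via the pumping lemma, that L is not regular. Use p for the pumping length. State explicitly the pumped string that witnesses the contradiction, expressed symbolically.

a^{p+k} b^p $^{2p}

Assume L is regular; let p be its pumping constant.
Take w = a^p b^p $^{2p} ∈ L (with i=j=p, i+j=2p), |w| = 4p ≥ p.
By the pumping lemma, w = xyz with |xy| ≤ p and |y| ≥ 1.
The first p characters of w are a's, so xy (and hence y) consists only of a's. Write y = a^k, 1 ≤ k ≤ p.
Consider xy^2z = a^{p+k} b^p $^{2p}. Now the a- and b-counts sum to 2p+k, but the $-count is 2p ≠ 2p+k. So xy^2z ∉ L.
Contradiction. Therefore L is not regular.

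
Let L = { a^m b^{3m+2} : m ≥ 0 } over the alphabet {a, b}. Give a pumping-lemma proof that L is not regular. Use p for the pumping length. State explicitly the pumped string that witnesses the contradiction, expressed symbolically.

Assume L is regular; let p be its pumping constant.
Let w = a^p b^{3p+2} ∈ L; note |w| = 4p+2 ≥ p.
Write w = xyz as guaranteed by the lemma, with |xy| ≤ p and |y| ≥ 1.
Because |xy| ≤ p and w begins with p copies of a, we have y = a^k with 1 ≤ k ≤ p.
Pump with i = 2: xy^2z = a^{p+k} b^{3p+2}. For this to lie in L we would need 3p+2 = 3(p+k)+2, which forces k = 0. But k ≥ 1, so xy^2z ∉ L.
Contradiction. Therefore L is not regular.

a^{p+k} b^{3p+2}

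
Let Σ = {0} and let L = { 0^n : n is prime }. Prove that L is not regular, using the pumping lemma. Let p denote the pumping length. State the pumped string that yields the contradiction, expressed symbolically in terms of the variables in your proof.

0^{q(1+k)}

Suppose for contradiction that L is regular, and let p be the pumping length.
Let q be a prime with q ≥ p+2 (infinitely many primes exist), and take w = 0^q ∈ L with |w| = q ≥ p.
By the pumping lemma, w = xyz with |xy| ≤ p and |y| ≥ 1.
Then y = 0^k for some k with 1 ≤ k ≤ p.
Since 1 ≤ k ≤ p, |xz| = q-k. Pump with i = q+1: |xy^{q+1}z| = (q-k)+(q+1)k = q+qk = q(1+k), which is composite (both factors ≥ 2). So xy^{q+1}z = 0^{q(1+k)} ∉ L.
This is a contradiction; hence L is not regular.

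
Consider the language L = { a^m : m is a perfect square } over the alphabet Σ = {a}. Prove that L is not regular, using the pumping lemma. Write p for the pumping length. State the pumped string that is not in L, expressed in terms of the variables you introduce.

Suppose for contradiction that L is regular, and let p be the pumping length.
Take w = a^{p²} ∈ L with |w| = p² ≥ p.
By the pumping lemma, w = xyz with |xy| ≤ p and |y| ≥ 1.
Then y = a^k for some k with 1 ≤ k ≤ p.
Pump with i = 2: xy^2z = a^{p²+k}. Since 1 ≤ k ≤ p, p² < p²+k ≤ p²+p < (p+1)², so p²+k lies strictly between consecutive squares and is not a perfect square. So xy^2z ∉ L.
This is a contradiction; hence L is not regular.

a^{p²+k}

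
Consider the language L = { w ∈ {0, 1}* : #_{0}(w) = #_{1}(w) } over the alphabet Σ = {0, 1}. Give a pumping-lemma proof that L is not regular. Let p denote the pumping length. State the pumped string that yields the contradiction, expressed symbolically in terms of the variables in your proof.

Toward a contradiction, assume L is regular with pumping length p.
Choose w = 0^p 1^p ∈ L with |w| = 2p ≥ p.
By the pumping lemma, w = xyz with |xy| ≤ p and |y| > 0.
The first p characters of w are 0's, so xy (and hence y) consists only of 0's. Write y = 0^k, 1 ≤ k ≤ p.
Pump with i = 2: xy^2z = 0^{p+k} 1^p has p+k occurrences of 0 but only p of 1. Since k ≥ 1 the counts differ, so xy^2z ∉ L.
This is a contradiction; hence L is not regular.

0^{p+k} 1^p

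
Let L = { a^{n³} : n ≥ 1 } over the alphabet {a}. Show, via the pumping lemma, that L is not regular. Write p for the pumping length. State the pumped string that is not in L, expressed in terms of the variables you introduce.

Suppose for contradiction that L is regular, and let p be the pumping length.
Take w = a^{p³} ∈ L with |w| = p³ ≥ p.
Write w = xyz as guaranteed by the lemma, with |xy| ≤ p and |y| > 0.
Then y = a^k for some k with 1 ≤ k ≤ p.
Pump with i = 2: xy^2z = a^{p³+k}. Since 1 ≤ k ≤ p, p³ < p³+k ≤ p³+p < p³+3p²+3p+1 = (p+1)³, so p³+k is not a perfect cube. So xy^2z ∉ L.
This is a contradiction; hence L is not regular.

a^{p³+k}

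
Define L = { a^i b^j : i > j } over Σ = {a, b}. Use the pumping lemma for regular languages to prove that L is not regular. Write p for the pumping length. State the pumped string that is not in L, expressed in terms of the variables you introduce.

a^{p+1-k} b^p

Assume L is regular; let p be its pumping constant.
Choose w = a^{p+1} b^p ∈ L, with |w| = 2p+1 ≥ p.
By the pumping lemma, w = xyz with |xy| ≤ p and |y| > 0.
The first p characters of w are a's, so xy (and hence y) consists only of a's. Write y = a^k, 1 ≤ k ≤ p.
Consider xy^0z = xz = a^{p+1-k} b^p. Since k ≥ 1, the a-count p+1-k is at most p, so i > j fails; thus xz ∉ L.
Contradiction. Therefore L is not regular.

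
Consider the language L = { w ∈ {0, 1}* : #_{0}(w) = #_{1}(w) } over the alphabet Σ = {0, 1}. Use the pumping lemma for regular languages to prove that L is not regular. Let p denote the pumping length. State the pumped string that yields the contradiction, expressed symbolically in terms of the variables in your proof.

0^{p+k} 1^p

Toward a contradiction, assume L is regular with pumping length p.
Choose w = 0^p 1^p ∈ L with |w| = 2p ≥ p.
By the pumping lemma, w = xyz with |xy| ≤ p and |y| ≥ 1.
Because |xy| ≤ p and w begins with p copies of 0, we have y = 0^k with 1 ≤ k ≤ p.
Pump with i = 2: xy^2z = 0^{p+k} 1^p has p+k occurrences of 0 but only p of 1. Since k ≥ 1 the counts differ, so xy^2z ∉ L.
This contradicts the pumping lemma, so L is not regular.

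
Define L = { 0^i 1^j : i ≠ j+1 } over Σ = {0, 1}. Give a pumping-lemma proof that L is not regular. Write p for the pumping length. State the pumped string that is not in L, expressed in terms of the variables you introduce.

0^{p+p!} 1^{p+p!-1}

Suppose for contradiction that L is regular, and let p be the pumping length.
Choose w = 0^p 1^{p+p!-1}. Since p ≠ (p+p!-1)+1 = p+p!, w ∈ L; and |w| ≥ p.
Write w = xyz as guaranteed by the lemma, with |xy| ≤ p and |y| ≥ 1.
The first p characters of w are 0's, so xy (and hence y) consists only of 0's. Write y = 0^k, 1 ≤ k ≤ p.
Since 1 ≤ k ≤ p, k divides p!; set t = 1 + p!/k. Then xy^t z has p + (p!/k)·k = p + p! copies of 0. Now the 0-count is p+p! and (1-count)+1 = (p+p!-1)+1 = p+p!, so i ≠ j+1 fails. So xy^t z = 0^{p+p!} 1^{p+p!-1} ∉ L.
Contradiction. Therefore L is not regular.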